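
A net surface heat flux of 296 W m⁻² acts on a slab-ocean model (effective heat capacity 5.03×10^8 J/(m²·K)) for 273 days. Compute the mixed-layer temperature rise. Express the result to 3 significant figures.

Areal heat capacity C = 5.03×10^8 J/(m²·K) (given).
Net heat input Q = F Δt = 296 × (273 days × 86400 s/day) = 6.98×10^9 J/m².
ΔT = Q / C = 6.98×10^9 / 5.03×10^8 = 13.9 K.

13.9 K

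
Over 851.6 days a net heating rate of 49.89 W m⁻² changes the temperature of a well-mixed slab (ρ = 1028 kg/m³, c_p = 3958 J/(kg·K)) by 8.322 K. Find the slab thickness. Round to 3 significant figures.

108 m

Heat input Q = F Δt = 49.89 × 7.36×10^7 s = 3.67×10^9 J/m².
Required areal heat capacity C = Q / ΔT = 4.41×10^8 J/(m²·K).
Depth D = C / (ρ c_p) = 4.41×10^8 / (1028 × 3958) = 108 m.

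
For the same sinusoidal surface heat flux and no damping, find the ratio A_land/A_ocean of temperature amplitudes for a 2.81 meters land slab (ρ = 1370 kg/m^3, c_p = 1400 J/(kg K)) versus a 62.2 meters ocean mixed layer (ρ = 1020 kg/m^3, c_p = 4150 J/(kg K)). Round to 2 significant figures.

C_ocean = 1020 × 4150 × 62.2 = 2.63×10^8 J/(m²·K).
C_land = 1370 × 1400 × 2.81 = 5.39×10^6 J/(m²·K).
Undamped amplitude ∝ 1/C, so A_land/A_ocean = C_ocean/C_land = 48.9.

49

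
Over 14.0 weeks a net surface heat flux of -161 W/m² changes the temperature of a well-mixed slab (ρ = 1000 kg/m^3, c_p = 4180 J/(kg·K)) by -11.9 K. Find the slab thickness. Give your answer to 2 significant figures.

27 m

Heat input Q = F Δt = -161 × 8.47×10^6 s = -1.36×10^9 J/m².
Required areal heat capacity C = Q / ΔT = 1.15×10^8 J/(m²·K).
Depth D = C / (ρ c_p) = 1.15×10^8 / (1000 × 4180) = 27.4 m.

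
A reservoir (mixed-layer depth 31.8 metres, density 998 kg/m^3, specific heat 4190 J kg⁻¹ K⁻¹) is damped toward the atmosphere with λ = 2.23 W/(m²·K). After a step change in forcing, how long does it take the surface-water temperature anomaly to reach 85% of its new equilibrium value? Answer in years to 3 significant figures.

Areal heat capacity C = ρ c_p D = 998 × 4190 × 31.8 = 1.33×10^8 J/(m^2 K).
τ = C / λ = 1.33×10^8 / 2.23 = 5.96×10^7 s.
Fraction reached: 1 − e^(−t/τ) = 0.85 ⇒ t = −τ ln(1 − 0.85) = τ × 1.90.
t = 1.13×10^8 s = 3.58 years.

3.58 years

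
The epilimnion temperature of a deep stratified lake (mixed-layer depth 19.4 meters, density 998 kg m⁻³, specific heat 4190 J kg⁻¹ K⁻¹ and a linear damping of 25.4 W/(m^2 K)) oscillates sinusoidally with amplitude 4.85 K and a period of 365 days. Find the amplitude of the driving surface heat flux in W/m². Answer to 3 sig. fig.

Areal heat capacity C = ρ c_p D = 998 × 4190 × 19.4 = 8.11×10^7 J m⁻² K⁻¹.
ω = 2π / 3.15×10^7 s = 1.99×10^-7 s⁻¹.
√((Cω)² + λ²) = √((16.2)² + 25.4²) = 30.1 W/(m²·K).
F₀ = A × √((Cω)²+λ²) = 4.85 × 30.1 = 146 W/m².

146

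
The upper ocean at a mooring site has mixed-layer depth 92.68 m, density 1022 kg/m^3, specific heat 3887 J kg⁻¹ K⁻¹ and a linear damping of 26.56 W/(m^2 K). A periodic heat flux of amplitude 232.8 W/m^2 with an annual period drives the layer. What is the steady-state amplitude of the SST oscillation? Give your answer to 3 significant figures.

Areal heat capacity C = ρ c_p D = 1022 × 3887 × 92.68 = 3.68×10^8 J m⁻² K⁻¹.
Angular frequency ω = 2π / T = 2π / 3.15×10^7 s = 1.99×10^-7 s⁻¹.
√((Cω)² + λ²) = √((73.4)² + 26.56²) = 78.0 W/(m²·K).
Amplitude A = F₀ / √((Cω)²+λ²) = 232.8 / 78.0 = 2.98 K.

2.98 K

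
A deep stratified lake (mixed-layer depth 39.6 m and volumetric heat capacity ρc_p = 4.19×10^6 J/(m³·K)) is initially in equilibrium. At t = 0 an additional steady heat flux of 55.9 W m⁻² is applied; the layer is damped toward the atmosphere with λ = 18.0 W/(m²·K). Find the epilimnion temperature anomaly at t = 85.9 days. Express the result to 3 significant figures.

Areal heat capacity C = ρc_p × D = 4.19×10^6 × 39.6 = 1.66×10^8 J/(m²·K).
τ = C / λ = 1.66×10^8 / 18.0 = 9.22×10^6 s.
Equilibrium anomaly ΔT_eq = F / λ = 55.9 / 18.0 = 3.11 K.
t = 85.9 days = 7.42×10^6 s, so t/τ = 0.805.
ΔT(t) = ΔT_eq (1 − e^(−t/τ)) = 3.11 × (1 − e^−0.805) = 1.72 K.

1.72 K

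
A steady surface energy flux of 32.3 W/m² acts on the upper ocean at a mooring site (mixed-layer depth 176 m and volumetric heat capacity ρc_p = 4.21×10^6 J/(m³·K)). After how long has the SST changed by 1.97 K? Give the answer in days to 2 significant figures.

Areal heat capacity C = ρc_p × D = 4.21×10^6 × 176 = 7.41×10^8 J/(m^2 K).
Time required: Δt = C ΔT / F = 7.41×10^8 × 1.97 / 32.3 = 4.52×10^7 s.
In days: 4.52×10^7 s / (86400 s/day) = 523 days.

520 days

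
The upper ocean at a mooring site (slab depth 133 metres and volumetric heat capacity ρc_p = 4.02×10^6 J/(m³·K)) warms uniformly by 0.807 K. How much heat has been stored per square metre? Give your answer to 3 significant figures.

Areal heat capacity C = ρc_p × D = 4.02×10^6 × 133 = 5.35×10^8 J/(m²·K).
ΔQ = C ΔT = 5.35×10^8 × 0.807 = 4.31×10^8 J/m².

4.31×10^8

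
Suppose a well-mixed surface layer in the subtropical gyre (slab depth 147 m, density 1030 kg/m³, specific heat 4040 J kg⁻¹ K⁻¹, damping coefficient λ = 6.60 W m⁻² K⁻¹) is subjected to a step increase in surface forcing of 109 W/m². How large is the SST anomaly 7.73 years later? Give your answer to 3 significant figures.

15.3 K

Areal heat capacity C = ρ c_p D = 1030 × 4040 × 147 = 6.12×10^8 J m⁻² K⁻¹.
τ = C / λ = 6.12×10^8 / 6.60 = 9.27×10^7 s.
Equilibrium anomaly ΔT_eq = F / λ = 109 / 6.60 = 16.5 K.
t = 7.73 years = 2.44×10^8 s, so t/τ = 2.63.
ΔT(t) = ΔT_eq (1 − e^(−t/τ)) = 16.5 × (1 − e^−2.63) = 15.3 K.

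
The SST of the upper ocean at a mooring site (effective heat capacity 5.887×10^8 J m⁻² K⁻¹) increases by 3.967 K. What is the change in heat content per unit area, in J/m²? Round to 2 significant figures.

Areal heat capacity C = 5.887×10^8 J m⁻² K⁻¹ (given).
ΔQ = C ΔT = 5.89×10^8 × 3.967 = 2.34×10^9 J/m².

2.3×10^9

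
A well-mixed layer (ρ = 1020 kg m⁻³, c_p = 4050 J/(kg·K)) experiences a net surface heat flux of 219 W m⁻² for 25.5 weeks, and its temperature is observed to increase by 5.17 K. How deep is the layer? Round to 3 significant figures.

158 m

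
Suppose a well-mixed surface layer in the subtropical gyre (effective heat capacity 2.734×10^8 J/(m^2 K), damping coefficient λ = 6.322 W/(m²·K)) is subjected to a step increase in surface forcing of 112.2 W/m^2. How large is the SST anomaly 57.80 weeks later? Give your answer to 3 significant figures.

Areal heat capacity C = 2.734×10^8 J/(m^2 K) (given).
τ = C / λ = 2.73×10^8 / 6.322 = 4.32×10^7 s.
Equilibrium anomaly ΔT_eq = F / λ = 112.2 / 6.322 = 17.7 K.
t = 57.80 weeks = 3.50×10^7 s, so t/τ = 0.808.
ΔT(t) = ΔT_eq (1 − e^(−t/τ)) = 17.7 × (1 − e^−0.808) = 9.84 K.

9.84 K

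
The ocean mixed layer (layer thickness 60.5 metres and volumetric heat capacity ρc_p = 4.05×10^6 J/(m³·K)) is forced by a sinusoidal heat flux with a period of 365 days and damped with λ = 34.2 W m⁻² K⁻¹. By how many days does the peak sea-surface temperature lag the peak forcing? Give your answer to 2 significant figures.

56 days

Areal heat capacity C = ρc_p × D = 4.05×10^6 × 60.5 = 2.45×10^8 J m⁻² K⁻¹.
ω = 2π / 3.15×10^7 s = 1.99×10^-7 s⁻¹.
Phase lag φ = arctan(Cω/λ) = arctan(48.8/34.2) = 0.960 rad.
Time lag = φ / ω = 0.960 / 1.99×10^-7 = 4.82×10^6 s = 55.8 days.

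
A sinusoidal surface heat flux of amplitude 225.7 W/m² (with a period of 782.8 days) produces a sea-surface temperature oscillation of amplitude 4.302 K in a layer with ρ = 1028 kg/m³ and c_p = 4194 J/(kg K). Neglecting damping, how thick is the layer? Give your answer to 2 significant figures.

130 m

ω = 2π / 6.76×10^7 s = 9.29×10^-8 s⁻¹.
Required C = F₀ / (A ω) = 225.7 / (4.302 × 9.29×10^-8) = 5.65×10^8 J/(m²·K).
D = C / (ρ c_p) = 5.65×10^8 / (1028 × 4194) = 131 m.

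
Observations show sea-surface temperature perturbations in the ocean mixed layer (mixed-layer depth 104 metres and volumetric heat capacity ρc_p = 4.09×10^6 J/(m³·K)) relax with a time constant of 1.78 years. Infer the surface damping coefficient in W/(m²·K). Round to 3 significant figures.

Areal heat capacity C = ρc_p × D = 4.09×10^6 × 104 = 4.25×10^8 J/(m²·K).
τ = 1.78 years = 5.62×10^7 s.
λ = C / τ = 4.25×10^8 / 5.62×10^7 = 7.57 W/(m²·K).

7.57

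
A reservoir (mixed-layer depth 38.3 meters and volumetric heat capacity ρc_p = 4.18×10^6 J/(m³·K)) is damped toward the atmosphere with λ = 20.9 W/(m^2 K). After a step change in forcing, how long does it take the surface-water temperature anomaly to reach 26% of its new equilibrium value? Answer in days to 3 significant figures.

Areal heat capacity C = ρc_p × D = 4.18×10^6 × 38.3 = 1.60×10^8 J m⁻² K⁻¹.
τ = C / λ = 1.60×10^8 / 20.9 = 7.66×10^6 s.
Fraction reached: 1 − e^(−t/τ) = 0.26 ⇒ t = −τ ln(1 − 0.26) = τ × 0.301.
t = 2.31×10^6 s = 26.7 days.

26.7 days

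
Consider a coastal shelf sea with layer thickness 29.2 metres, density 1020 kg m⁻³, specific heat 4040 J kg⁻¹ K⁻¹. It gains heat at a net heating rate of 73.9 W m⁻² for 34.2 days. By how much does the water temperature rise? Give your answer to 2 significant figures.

Areal heat capacity C = ρ c_p D = 1020 × 4040 × 29.2 = 1.20×10^8 J m⁻² K⁻¹.
Net heat input Q = F Δt = 73.9 × (34.2 days × 86400 s/day) = 2.18×10^8 J/m².
ΔT = Q / C = 2.18×10^8 / 1.20×10^8 = 1.81 K.

1.8 K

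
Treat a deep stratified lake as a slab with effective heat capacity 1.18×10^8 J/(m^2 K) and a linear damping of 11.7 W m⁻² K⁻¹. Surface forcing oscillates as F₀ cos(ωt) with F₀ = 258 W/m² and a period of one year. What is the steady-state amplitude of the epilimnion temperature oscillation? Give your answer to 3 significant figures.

9.82 K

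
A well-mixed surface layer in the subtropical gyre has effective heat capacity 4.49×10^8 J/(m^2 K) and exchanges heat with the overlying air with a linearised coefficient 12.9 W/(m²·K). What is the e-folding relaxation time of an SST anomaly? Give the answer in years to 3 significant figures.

1.10 years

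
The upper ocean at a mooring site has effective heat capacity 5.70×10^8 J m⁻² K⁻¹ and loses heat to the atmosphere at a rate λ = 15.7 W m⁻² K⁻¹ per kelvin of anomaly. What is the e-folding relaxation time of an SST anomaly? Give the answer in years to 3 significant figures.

Areal heat capacity C = 5.70×10^8 J m⁻² K⁻¹ (given).
Relaxation time τ = C / λ = 5.70×10^8 / 15.7 = 3.63×10^7 s.
In years: 3.63×10^7 s / (3.156×10^7 s/year) = 1.15 years.

1.15 years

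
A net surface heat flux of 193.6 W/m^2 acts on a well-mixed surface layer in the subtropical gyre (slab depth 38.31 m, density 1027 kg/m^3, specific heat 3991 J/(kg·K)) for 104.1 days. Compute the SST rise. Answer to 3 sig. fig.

Areal heat capacity C = ρ c_p D = 1027 × 3991 × 38.31 = 1.57×10^8 J/(m²·K).
Net heat input Q = F Δt = 193.6 × (104.1 days × 86400 s/day) = 1.74×10^9 J/m².
ΔT = Q / C = 1.74×10^9 / 1.57×10^8 = 11.1 K.

11.1 K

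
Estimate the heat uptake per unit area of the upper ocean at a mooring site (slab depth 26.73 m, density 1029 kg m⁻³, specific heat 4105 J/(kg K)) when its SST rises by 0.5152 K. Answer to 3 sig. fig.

5.82×10^7

Areal heat capacity C = ρ c_p D = 1029 × 4105 × 26.73 = 1.13×10^8 J m⁻² K⁻¹.
ΔQ = C ΔT = 1.13×10^8 × 0.5152 = 5.82×10^7 J/m².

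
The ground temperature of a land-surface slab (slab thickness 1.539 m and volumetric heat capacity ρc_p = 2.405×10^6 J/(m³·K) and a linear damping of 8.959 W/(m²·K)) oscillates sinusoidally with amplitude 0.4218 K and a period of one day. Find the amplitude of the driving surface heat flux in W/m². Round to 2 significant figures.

110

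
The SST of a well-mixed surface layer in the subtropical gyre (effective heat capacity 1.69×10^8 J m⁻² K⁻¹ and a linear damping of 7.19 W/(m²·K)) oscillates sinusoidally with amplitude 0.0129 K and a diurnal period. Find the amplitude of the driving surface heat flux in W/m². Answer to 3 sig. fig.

Areal heat capacity C = 1.69×10^8 J m⁻² K⁻¹ (given).
ω = 2π / 86400 s = 7.27×10^-5 s⁻¹.
√((Cω)² + λ²) = √((12300)² + 7.19²) = 12300 W/(m²·K).
F₀ = A × √((Cω)²+λ²) = 0.0129 × 12300 = 159 W/m².

159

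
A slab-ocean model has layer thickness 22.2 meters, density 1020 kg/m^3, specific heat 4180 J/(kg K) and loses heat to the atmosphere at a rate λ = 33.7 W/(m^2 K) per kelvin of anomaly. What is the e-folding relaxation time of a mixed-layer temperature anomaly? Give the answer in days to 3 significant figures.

Areal heat capacity C = ρ c_p D = 1020 × 4180 × 22.2 = 9.47×10^7 J m⁻² K⁻¹.
Relaxation time τ = C / λ = 9.47×10^7 / 33.7 = 2.81×10^6 s.
In days: 2.81×10^6 s / (86400 s/day) = 32.5 days.

32.5 days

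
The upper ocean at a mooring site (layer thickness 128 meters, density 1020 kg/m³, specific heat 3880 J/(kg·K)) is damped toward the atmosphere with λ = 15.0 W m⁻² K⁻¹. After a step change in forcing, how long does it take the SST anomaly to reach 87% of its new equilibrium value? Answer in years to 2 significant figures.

Areal heat capacity C = ρ c_p D = 1020 × 3880 × 128 = 5.07×10^8 J m⁻² K⁻¹.
τ = C / λ = 5.07×10^8 / 15.0 = 3.38×10^7 s.
Fraction reached: 1 − e^(−t/τ) = 0.87 ⇒ t = −τ ln(1 − 0.87) = τ × 2.04.
t = 6.89×10^7 s = 2.18 years.

2.2 years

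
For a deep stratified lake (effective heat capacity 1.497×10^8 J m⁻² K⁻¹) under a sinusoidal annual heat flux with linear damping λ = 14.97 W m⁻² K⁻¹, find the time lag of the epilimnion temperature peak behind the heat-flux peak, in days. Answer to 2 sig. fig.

Areal heat capacity C = 1.497×10^8 J m⁻² K⁻¹ (given).
ω = 2π / 3.15×10^7 s = 1.99×10^-7 s⁻¹.
Phase lag φ = arctan(Cω/λ) = arctan(29.8/14.97) = 1.11 rad.
Time lag = φ / ω = 1.11 / 1.99×10^-7 = 5.55×10^6 s = 64.2 days.

64 days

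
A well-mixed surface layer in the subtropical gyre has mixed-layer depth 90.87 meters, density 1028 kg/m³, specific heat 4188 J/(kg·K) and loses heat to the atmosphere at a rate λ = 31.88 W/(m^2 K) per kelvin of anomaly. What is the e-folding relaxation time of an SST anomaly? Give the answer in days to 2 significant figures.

140 days

Areal heat capacity C = ρ c_p D = 1028 × 4188 × 90.87 = 3.91×10^8 J m⁻² K⁻¹.
Relaxation time τ = C / λ = 3.91×10^8 / 31.88 = 1.23×10^7 s.
In days: 1.23×10^7 s / (86400 s/day) = 142 days.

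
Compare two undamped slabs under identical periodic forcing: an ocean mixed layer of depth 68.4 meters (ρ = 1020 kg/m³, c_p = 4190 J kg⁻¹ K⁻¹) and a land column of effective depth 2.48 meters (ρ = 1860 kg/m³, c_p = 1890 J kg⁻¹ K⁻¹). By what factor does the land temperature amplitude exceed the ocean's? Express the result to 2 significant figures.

C_ocean = 1020 × 4190 × 68.4 = 2.92×10^8 J/(m²·K).
C_land = 1860 × 1890 × 2.48 = 8.72×10^6 J/(m²·K).
Undamped amplitude ∝ 1/C, so A_land/A_ocean = C_ocean/C_land = 33.5.

34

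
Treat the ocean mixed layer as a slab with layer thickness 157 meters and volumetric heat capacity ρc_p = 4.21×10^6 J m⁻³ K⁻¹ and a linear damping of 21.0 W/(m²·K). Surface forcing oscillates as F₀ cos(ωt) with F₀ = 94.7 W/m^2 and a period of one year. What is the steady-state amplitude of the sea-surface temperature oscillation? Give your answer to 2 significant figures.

0.71 K

Areal heat capacity C = ρc_p × D = 4.21×10^6 × 157 = 6.61×10^8 J/(m^2 K).
Angular frequency ω = 2π / T = 2π / 3.15×10^7 s = 1.99×10^-7 s⁻¹.
√((Cω)² + λ²) = √((132)² + 21.0²) = 133 W/(m²·K).
Amplitude A = F₀ / √((Cω)²+λ²) = 94.7 / 133 = 0.710 K.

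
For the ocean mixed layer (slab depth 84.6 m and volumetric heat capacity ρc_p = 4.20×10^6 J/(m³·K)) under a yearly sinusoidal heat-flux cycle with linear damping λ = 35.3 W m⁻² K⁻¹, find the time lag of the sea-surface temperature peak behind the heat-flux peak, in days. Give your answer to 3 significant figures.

64.4 days

Areal heat capacity C = ρc_p × D = 4.20×10^6 × 84.6 = 3.55×10^8 J/(m^2 K).
ω = 2π / 3.15×10^7 s = 1.99×10^-7 s⁻¹.
Phase lag φ = arctan(Cω/λ) = arctan(70.8/35.3) = 1.11 rad.
Time lag = φ / ω = 1.11 / 1.99×10^-7 = 5.56×10^6 s = 64.4 days.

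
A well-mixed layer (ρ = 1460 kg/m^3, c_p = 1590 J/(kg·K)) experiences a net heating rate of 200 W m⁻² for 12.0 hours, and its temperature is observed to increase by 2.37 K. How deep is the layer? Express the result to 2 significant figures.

Heat input Q = F Δt = 200 × 43200 s = 8.64×10^6 J/m².
Required areal heat capacity C = Q / ΔT = 3.65×10^6 J/(m²·K).
Depth D = C / (ρ c_p) = 3.65×10^6 / (1460 × 1590) = 1.57 m.

1.6 m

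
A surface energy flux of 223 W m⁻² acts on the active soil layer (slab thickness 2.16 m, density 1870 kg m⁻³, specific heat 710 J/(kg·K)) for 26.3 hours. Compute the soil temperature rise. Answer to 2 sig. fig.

Areal heat capacity C = ρ c_p D = 1870 × 710 × 2.16 = 2.87×10^6 J/(m²·K).
Net heat input Q = F Δt = 223 × (26.3 hours × 3600 s/hour) = 2.11×10^7 J/m².
ΔT = Q / C = 2.11×10^7 / 2.87×10^6 = 7.36 K.

7.4 K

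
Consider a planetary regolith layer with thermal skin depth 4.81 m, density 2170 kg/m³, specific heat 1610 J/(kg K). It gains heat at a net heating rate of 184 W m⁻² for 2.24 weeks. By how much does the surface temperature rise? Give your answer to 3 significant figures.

14.8 K

Areal heat capacity C = ρ c_p D = 2170 × 1610 × 4.81 = 1.68×10^7 J/(m²·K).
Net heat input Q = F Δt = 184 × (2.24 weeks × 6.048×10^5 s/week) = 2.49×10^8 J/m².
ΔT = Q / C = 2.49×10^8 / 1.68×10^7 = 14.8 K.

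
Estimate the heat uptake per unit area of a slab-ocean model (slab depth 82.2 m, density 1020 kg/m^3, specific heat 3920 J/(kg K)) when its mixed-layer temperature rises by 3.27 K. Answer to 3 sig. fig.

1.07×10^9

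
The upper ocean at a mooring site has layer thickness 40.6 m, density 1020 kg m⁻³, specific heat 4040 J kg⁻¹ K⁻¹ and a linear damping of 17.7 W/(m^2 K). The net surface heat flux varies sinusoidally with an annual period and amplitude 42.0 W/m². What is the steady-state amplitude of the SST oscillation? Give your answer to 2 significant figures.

Areal heat capacity C = ρ c_p D = 1020 × 4040 × 40.6 = 1.67×10^8 J/(m²·K).
Angular frequency ω = 2π / T = 2π / 3.15×10^7 s = 1.99×10^-7 s⁻¹.
√((Cω)² + λ²) = √((33.3)² + 17.7²) = 37.7 W/(m²·K).
Amplitude A = F₀ / √((Cω)²+λ²) = 42.0 / 37.7 = 1.11 K.

1.1 K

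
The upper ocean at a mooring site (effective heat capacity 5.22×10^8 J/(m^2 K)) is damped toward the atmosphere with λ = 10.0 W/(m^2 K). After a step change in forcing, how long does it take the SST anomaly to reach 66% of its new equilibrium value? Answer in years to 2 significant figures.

1.8 years

Areal heat capacity C = 5.22×10^8 J/(m^2 K) (given).
τ = C / λ = 5.22×10^8 / 10.0 = 5.22×10^7 s.
Fraction reached: 1 − e^(−t/τ) = 0.66 ⇒ t = −τ ln(1 − 0.66) = τ × 1.08.
t = 5.63×10^7 s = 1.78 years.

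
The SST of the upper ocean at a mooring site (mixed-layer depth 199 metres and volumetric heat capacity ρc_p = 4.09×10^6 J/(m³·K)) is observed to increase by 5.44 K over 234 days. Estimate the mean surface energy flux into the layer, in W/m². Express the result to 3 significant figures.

Areal heat capacity C = ρc_p × D = 4.09×10^6 × 199 = 8.14×10^8 J m⁻² K⁻¹.
Required heat per unit area: Q = C ΔT = 8.14×10^8 × 5.44 = 4.43×10^9 J/m².
Flux F = Q / Δt = 4.43×10^9 / 2.02×10^7 s = 219 W/m².

219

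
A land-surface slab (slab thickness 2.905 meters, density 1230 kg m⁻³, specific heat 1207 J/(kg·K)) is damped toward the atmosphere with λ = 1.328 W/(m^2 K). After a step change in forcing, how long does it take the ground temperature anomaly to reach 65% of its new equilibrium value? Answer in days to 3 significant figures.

39.5 days

Areal heat capacity C = ρ c_p D = 1230 × 1207 × 2.905 = 4.31×10^6 J m⁻² K⁻¹.
τ = C / λ = 4.31×10^6 / 1.328 = 3.25×10^6 s.
Fraction reached: 1 − e^(−t/τ) = 0.65 ⇒ t = −τ ln(1 − 0.65) = τ × 1.05.
t = 3.41×10^6 s = 39.5 days.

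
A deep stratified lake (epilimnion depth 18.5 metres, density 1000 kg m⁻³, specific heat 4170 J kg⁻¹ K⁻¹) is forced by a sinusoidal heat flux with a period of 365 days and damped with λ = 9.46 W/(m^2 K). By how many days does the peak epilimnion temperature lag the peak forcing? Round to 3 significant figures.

59.2 days

Areal heat capacity C = ρ c_p D = 1000 × 4170 × 18.5 = 7.71×10^7 J/(m²·K).
ω = 2π / 3.15×10^7 s = 1.99×10^-7 s⁻¹.
Phase lag φ = arctan(Cω/λ) = arctan(15.4/9.46) = 1.02 rad.
Time lag = φ / ω = 1.02 / 1.99×10^-7 = 5.11×10^6 s = 59.2 days.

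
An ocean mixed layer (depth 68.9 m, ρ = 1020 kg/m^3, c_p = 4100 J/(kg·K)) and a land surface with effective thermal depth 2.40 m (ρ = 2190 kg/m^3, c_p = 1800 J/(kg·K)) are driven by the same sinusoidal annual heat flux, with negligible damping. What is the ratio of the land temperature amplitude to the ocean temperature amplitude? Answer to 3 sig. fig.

C_ocean = 1020 × 4100 × 68.9 = 2.88×10^8 J/(m²·K).
C_land = 2190 × 1800 × 2.40 = 9.46×10^6 J/(m²·K).
Undamped amplitude ∝ 1/C, so A_land/A_ocean = C_ocean/C_land = 30.5.

30.5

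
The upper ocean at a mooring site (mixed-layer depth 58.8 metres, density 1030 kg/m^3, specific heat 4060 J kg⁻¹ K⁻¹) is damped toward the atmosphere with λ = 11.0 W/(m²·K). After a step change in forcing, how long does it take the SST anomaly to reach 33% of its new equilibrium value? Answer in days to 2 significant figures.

Areal heat capacity C = ρ c_p D = 1030 × 4060 × 58.8 = 2.46×10^8 J/(m^2 K).
τ = C / λ = 2.46×10^8 / 11.0 = 2.24×10^7 s.
Fraction reached: 1 − e^(−t/τ) = 0.33 ⇒ t = −τ ln(1 − 0.33) = τ × 0.400.
t = 8.95×10^6 s = 104 days.

100 days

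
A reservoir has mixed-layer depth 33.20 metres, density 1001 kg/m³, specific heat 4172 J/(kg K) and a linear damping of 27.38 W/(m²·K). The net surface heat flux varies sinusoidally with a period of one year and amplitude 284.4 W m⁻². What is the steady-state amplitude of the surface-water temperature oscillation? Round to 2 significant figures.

7.3 K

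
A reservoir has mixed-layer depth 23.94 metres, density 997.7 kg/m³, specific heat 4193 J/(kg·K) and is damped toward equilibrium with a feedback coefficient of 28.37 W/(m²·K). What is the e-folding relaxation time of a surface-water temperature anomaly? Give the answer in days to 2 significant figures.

41 days

Areal heat capacity C = ρ c_p D = 997.7 × 4193 × 23.94 = 1.00×10^8 J/(m²·K).
Relaxation time τ = C / λ = 1.00×10^8 / 28.37 = 3.53×10^6 s.
In days: 3.53×10^6 s / (86400 s/day) = 40.9 days.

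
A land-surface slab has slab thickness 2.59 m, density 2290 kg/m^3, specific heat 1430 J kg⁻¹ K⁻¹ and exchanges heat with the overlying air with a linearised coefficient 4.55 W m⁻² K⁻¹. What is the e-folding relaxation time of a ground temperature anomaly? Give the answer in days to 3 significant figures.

21.6 days

Areal heat capacity C = ρ c_p D = 2290 × 1430 × 2.59 = 8.48×10^6 J/(m^2 K).
Relaxation time τ = C / λ = 8.48×10^6 / 4.55 = 1.86×10^6 s.
In days: 1.86×10^6 s / (86400 s/day) = 21.6 days.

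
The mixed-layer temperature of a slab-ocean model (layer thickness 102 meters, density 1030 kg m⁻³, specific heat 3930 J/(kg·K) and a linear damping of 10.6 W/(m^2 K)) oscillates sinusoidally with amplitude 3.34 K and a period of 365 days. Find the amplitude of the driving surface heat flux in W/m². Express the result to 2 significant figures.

Areal heat capacity C = ρ c_p D = 1030 × 3930 × 102 = 4.13×10^8 J m⁻² K⁻¹.
ω = 2π / 3.15×10^7 s = 1.99×10^-7 s⁻¹.
√((Cω)² + λ²) = √((82.3)² + 10.6²) = 82.9 W/(m²·K).
F₀ = A × √((Cω)²+λ²) = 3.34 × 82.9 = 277 W/m².

280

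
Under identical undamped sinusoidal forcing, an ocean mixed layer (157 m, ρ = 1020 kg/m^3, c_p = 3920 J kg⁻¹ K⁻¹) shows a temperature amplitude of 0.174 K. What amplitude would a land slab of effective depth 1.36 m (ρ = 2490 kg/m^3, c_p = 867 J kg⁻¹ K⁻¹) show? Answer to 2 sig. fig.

C_ocean = 6.28×10^8 J/(m²·K); C_land = 2.94×10^6 J/(m²·K).
A ∝ 1/C ⇒ A_land = A_ocean × C_ocean/C_land = 0.174 × 214 = 37.2 K.

37 K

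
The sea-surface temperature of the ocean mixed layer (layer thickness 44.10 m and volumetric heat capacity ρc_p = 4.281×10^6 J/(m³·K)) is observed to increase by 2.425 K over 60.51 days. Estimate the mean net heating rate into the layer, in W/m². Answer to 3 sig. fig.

87.6

Areal heat capacity C = ρc_p × D = 4.281×10^6 × 44.10 = 1.89×10^8 J/(m²·K).
Required heat per unit area: Q = C ΔT = 1.89×10^8 × 2.425 = 4.58×10^8 J/m².
Flux F = Q / Δt = 4.58×10^8 / 5.23×10^6 s = 87.6 W/m².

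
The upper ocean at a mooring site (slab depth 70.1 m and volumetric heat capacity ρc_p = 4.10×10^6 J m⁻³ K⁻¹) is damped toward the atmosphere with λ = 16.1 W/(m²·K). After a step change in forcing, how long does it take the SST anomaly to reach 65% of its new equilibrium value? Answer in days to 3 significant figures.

217 days

Areal heat capacity C = ρc_p × D = 4.10×10^6 × 70.1 = 2.87×10^8 J/(m²·K).
τ = C / λ = 2.87×10^8 / 16.1 = 1.79×10^7 s.
Fraction reached: 1 − e^(−t/τ) = 0.65 ⇒ t = −τ ln(1 − 0.65) = τ × 1.05.
t = 1.87×10^7 s = 217 days.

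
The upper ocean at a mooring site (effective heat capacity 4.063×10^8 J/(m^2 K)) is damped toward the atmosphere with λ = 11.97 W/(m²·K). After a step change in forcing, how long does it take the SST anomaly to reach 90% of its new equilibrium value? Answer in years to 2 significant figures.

Areal heat capacity C = 4.063×10^8 J/(m^2 K) (given).
τ = C / λ = 4.06×10^8 / 11.97 = 3.39×10^7 s.
Fraction reached: 1 − e^(−t/τ) = 0.90 ⇒ t = −τ ln(1 − 0.90) = τ × 2.30.
t = 7.82×10^7 s = 2.48 years.

2.5 years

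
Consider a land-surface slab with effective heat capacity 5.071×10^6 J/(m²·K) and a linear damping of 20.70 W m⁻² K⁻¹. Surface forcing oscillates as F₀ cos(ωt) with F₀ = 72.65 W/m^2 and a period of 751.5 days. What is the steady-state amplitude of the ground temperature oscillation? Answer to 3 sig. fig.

Areal heat capacity C = 5.071×10^6 J/(m²·K) (given).
Angular frequency ω = 2π / T = 2π / 6.49×10^7 s = 9.68×10^-8 s⁻¹.
√((Cω)² + λ²) = √((0.491)² + 20.70²) = 20.7 W/(m²·K).
Amplitude A = F₀ / √((Cω)²+λ²) = 72.65 / 20.7 = 3.51 K.

3.51 K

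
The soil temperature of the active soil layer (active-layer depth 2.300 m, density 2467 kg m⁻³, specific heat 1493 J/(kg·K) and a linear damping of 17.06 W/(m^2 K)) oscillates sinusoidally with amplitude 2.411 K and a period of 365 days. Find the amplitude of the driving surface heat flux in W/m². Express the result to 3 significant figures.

41.3

Areal heat capacity C = ρ c_p D = 2467 × 1493 × 2.300 = 8.47×10^6 J/(m^2 K).
ω = 2π / 3.15×10^7 s = 1.99×10^-7 s⁻¹.
√((Cω)² + λ²) = √((1.69)² + 17.06²) = 17.1 W/(m²·K).
F₀ = A × √((Cω)²+λ²) = 2.411 × 17.1 = 41.3 W/m².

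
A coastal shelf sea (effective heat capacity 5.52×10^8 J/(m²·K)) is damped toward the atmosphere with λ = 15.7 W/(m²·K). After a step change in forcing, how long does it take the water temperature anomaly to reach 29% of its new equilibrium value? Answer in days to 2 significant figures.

140 days

Areal heat capacity C = 5.52×10^8 J/(m²·K) (given).
τ = C / λ = 5.52×10^8 / 15.7 = 3.52×10^7 s.
Fraction reached: 1 − e^(−t/τ) = 0.29 ⇒ t = −τ ln(1 − 0.29) = τ × 0.342.
t = 1.20×10^7 s = 139 days.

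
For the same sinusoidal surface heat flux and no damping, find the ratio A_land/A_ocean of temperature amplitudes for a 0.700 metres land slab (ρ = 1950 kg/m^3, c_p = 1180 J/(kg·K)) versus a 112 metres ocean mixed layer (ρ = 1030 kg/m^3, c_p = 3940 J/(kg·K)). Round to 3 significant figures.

282

C_ocean = 1030 × 3940 × 112 = 4.55×10^8 J/(m²·K).
C_land = 1950 × 1180 × 0.700 = 1.61×10^6 J/(m²·K).
Undamped amplitude ∝ 1/C, so A_land/A_ocean = C_ocean/C_land = 282.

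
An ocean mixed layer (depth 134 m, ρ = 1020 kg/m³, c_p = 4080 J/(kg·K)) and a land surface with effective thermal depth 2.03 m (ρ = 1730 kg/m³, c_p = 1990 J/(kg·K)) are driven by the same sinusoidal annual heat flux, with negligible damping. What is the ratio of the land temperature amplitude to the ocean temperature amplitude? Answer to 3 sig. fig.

C_ocean = 1020 × 4080 × 134 = 5.58×10^8 J/(m²·K).
C_land = 1730 × 1990 × 2.03 = 6.99×10^6 J/(m²·K).
Undamped amplitude ∝ 1/C, so A_land/A_ocean = C_ocean/C_land = 79.8.

79.8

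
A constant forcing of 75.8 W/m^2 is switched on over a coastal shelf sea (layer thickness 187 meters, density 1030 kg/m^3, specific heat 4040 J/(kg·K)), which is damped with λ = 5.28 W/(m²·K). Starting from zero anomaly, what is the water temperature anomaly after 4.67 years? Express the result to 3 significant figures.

Areal heat capacity C = ρ c_p D = 1030 × 4040 × 187 = 7.78×10^8 J m⁻² K⁻¹.
τ = C / λ = 7.78×10^8 / 5.28 = 1.47×10^8 s.
Equilibrium anomaly ΔT_eq = F / λ = 75.8 / 5.28 = 14.4 K.
t = 4.67 years = 1.47×10^8 s, so t/τ = 1.00.
ΔT(t) = ΔT_eq (1 − e^(−t/τ)) = 14.4 × (1 − e^−1.00) = 9.07 K.

9.07 K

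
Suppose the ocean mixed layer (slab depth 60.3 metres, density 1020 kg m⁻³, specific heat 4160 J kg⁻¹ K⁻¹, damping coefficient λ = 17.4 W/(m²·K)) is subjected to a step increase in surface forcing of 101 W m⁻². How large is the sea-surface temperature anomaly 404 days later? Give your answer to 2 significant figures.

5.3 K

Areal heat capacity C = ρ c_p D = 1020 × 4160 × 60.3 = 2.56×10^8 J/(m^2 K).
τ = C / λ = 2.56×10^8 / 17.4 = 1.47×10^7 s.
Equilibrium anomaly ΔT_eq = F / λ = 101 / 17.4 = 5.80 K.
t = 404 days = 3.49×10^7 s, so t/τ = 2.37.
ΔT(t) = ΔT_eq (1 − e^(−t/τ)) = 5.80 × (1 − e^−2.37) = 5.26 K.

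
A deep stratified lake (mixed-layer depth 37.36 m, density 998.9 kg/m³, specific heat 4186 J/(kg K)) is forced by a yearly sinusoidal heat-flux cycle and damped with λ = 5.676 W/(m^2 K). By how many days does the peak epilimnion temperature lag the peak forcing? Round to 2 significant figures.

81 days

Areal heat capacity C = ρ c_p D = 998.9 × 4186 × 37.36 = 1.56×10^8 J/(m²·K).
ω = 2π / 3.15×10^7 s = 1.99×10^-7 s⁻¹.
Phase lag φ = arctan(Cω/λ) = arctan(31.1/5.676) = 1.39 rad.
Time lag = φ / ω = 1.39 / 1.99×10^-7 = 6.98×10^6 s = 80.8 days.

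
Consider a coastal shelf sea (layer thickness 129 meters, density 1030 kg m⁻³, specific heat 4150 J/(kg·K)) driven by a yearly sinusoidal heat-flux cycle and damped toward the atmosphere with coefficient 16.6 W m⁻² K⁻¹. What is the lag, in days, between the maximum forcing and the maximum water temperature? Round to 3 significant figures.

Areal heat capacity C = ρ c_p D = 1030 × 4150 × 129 = 5.51×10^8 J/(m²·K).
ω = 2π / 3.15×10^7 s = 1.99×10^-7 s⁻¹.
Phase lag φ = arctan(Cω/λ) = arctan(110/16.6) = 1.42 rad.
Time lag = φ / ω = 1.42 / 1.99×10^-7 = 7.13×10^6 s = 82.5 days.

82.5 days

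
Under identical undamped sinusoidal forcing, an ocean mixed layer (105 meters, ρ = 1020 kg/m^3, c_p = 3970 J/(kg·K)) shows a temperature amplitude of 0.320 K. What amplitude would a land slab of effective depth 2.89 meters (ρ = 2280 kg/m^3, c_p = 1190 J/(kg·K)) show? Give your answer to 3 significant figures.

17.4 K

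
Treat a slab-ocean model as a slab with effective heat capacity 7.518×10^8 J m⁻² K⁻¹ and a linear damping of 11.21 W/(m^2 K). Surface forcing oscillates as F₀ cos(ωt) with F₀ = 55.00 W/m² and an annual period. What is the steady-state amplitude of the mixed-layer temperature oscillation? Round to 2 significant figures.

Areal heat capacity C = 7.518×10^8 J m⁻² K⁻¹ (given).
Angular frequency ω = 2π / T = 2π / 3.15×10^7 s = 1.99×10^-7 s⁻¹.
√((Cω)² + λ²) = √((150)² + 11.21²) = 150 W/(m²·K).
Amplitude A = F₀ / √((Cω)²+λ²) = 55.00 / 150 = 0.366 K.

0.37 K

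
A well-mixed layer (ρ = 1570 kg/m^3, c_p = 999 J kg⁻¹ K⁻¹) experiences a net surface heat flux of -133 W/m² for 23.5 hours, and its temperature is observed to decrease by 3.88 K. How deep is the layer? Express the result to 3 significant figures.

Heat input Q = F Δt = -133 × 84600 s = -1.13×10^7 J/m².
Required areal heat capacity C = Q / ΔT = 2.90×10^6 J/(m²·K).
Depth D = C / (ρ c_p) = 2.90×10^6 / (1570 × 999) = 1.85 m.

1.85 m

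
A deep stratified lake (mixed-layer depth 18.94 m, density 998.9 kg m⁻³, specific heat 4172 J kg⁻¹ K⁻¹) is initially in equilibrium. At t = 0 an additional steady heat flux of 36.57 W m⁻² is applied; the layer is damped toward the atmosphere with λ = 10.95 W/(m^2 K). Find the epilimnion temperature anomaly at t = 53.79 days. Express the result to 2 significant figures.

1.6 K

Areal heat capacity C = ρ c_p D = 998.9 × 4172 × 18.94 = 7.89×10^7 J/(m^2 K).
τ = C / λ = 7.89×10^7 / 10.95 = 7.21×10^6 s.
Equilibrium anomaly ΔT_eq = F / λ = 36.57 / 10.95 = 3.34 K.
t = 53.79 days = 4.65×10^6 s, so t/τ = 0.645.
ΔT(t) = ΔT_eq (1 − e^(−t/τ)) = 3.34 × (1 − e^−0.645) = 1.59 K.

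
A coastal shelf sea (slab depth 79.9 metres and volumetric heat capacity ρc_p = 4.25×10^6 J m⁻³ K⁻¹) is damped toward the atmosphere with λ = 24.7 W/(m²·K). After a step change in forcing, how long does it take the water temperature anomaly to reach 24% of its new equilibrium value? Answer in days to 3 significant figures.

43.7 days

Areal heat capacity C = ρc_p × D = 4.25×10^6 × 79.9 = 3.40×10^8 J/(m^2 K).
τ = C / λ = 3.40×10^8 / 24.7 = 1.37×10^7 s.
Fraction reached: 1 − e^(−t/τ) = 0.24 ⇒ t = −τ ln(1 − 0.24) = τ × 0.274.
t = 3.77×10^6 s = 43.7 days.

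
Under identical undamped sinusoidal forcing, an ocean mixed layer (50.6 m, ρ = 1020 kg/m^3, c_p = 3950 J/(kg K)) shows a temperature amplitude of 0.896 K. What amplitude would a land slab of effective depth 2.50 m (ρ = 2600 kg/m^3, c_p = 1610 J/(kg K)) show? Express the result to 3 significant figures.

17.5 K

C_ocean = 2.04×10^8 J/(m²·K); C_land = 1.05×10^7 J/(m²·K).
A ∝ 1/C ⇒ A_land = A_ocean × C_ocean/C_land = 0.896 × 19.5 = 17.5 K.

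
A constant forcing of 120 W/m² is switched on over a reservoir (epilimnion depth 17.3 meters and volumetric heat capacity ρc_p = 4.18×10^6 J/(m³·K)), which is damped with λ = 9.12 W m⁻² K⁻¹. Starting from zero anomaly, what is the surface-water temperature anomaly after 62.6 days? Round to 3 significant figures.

Areal heat capacity C = ρc_p × D = 4.18×10^6 × 17.3 = 7.23×10^7 J/(m^2 K).
τ = C / λ = 7.23×10^7 / 9.12 = 7.93×10^6 s.
Equilibrium anomaly ΔT_eq = F / λ = 120 / 9.12 = 13.2 K.
t = 62.6 days = 5.41×10^6 s, so t/τ = 0.682.
ΔT(t) = ΔT_eq (1 − e^(−t/τ)) = 13.2 × (1 − e^−0.682) = 6.51 K.

6.51 K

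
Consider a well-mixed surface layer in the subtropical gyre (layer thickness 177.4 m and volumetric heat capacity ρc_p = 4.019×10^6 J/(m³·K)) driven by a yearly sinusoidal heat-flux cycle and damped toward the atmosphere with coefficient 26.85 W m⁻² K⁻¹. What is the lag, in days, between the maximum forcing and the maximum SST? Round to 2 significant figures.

80 days

Areal heat capacity C = ρc_p × D = 4.019×10^6 × 177.4 = 7.13×10^8 J/(m²·K).
ω = 2π / 3.15×10^7 s = 1.99×10^-7 s⁻¹.
Phase lag φ = arctan(Cω/λ) = arctan(142/26.85) = 1.38 rad.
Time lag = φ / ω = 1.38 / 1.99×10^-7 = 6.95×10^6 s = 80.4 days.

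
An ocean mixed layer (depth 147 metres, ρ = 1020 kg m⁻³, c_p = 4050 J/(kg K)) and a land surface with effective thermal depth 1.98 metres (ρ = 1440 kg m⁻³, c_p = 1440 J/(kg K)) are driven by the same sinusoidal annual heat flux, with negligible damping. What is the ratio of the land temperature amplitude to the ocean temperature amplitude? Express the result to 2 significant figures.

150

C_ocean = 1020 × 4050 × 147 = 6.07×10^8 J/(m²·K).
C_land = 1440 × 1440 × 1.98 = 4.11×10^6 J/(m²·K).
Undamped amplitude ∝ 1/C, so A_land/A_ocean = C_ocean/C_land = 148.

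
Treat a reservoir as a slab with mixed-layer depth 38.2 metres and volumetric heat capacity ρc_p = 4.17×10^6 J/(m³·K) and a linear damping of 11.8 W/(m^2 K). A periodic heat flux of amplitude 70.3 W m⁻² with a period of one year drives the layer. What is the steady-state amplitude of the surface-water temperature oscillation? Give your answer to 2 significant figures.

2.1 K

Areal heat capacity C = ρc_p × D = 4.17×10^6 × 38.2 = 1.59×10^8 J/(m²·K).
Angular frequency ω = 2π / T = 2π / 3.15×10^7 s = 1.99×10^-7 s⁻¹.
√((Cω)² + λ²) = √((31.7)² + 11.8²) = 33.9 W/(m²·K).
Amplitude A = F₀ / √((Cω)²+λ²) = 70.3 / 33.9 = 2.08 K.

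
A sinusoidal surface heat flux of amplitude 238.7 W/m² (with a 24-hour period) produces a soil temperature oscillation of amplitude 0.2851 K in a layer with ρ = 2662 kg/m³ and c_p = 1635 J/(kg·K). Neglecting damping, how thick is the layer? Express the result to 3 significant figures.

ω = 2π / 86400 s = 7.27×10^-5 s⁻¹.
Required C = F₀ / (A ω) = 238.7 / (0.2851 × 7.27×10^-5) = 1.15×10^7 J/(m²·K).
D = C / (ρ c_p) = 1.15×10^7 / (2662 × 1635) = 2.65 m.

2.65 m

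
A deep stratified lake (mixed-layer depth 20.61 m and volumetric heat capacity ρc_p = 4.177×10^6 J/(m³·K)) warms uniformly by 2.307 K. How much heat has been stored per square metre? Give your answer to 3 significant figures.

1.99×10^8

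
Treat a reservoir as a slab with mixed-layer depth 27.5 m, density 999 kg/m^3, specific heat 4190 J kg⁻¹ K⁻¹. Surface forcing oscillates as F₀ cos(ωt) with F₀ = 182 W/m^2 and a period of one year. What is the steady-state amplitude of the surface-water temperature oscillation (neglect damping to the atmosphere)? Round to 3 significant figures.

Areal heat capacity C = ρ c_p D = 999 × 4190 × 27.5 = 1.15×10^8 J/(m²·K).
Angular frequency ω = 2π / T = 2π / 3.15×10^7 s = 1.99×10^-7 s⁻¹.
Cω = 1.15×10^8 × 1.99×10^-7 = 22.9 W/(m²·K).
Amplitude A = F₀ / (Cω) = 182 / 22.9 = 7.94 K.

7.94 K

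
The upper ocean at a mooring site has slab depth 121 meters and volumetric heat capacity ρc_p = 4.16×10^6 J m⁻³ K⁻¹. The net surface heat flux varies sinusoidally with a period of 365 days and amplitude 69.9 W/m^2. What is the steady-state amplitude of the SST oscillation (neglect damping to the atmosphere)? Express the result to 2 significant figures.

0.70 K

Areal heat capacity C = ρc_p × D = 4.16×10^6 × 121 = 5.03×10^8 J/(m²·K).
Angular frequency ω = 2π / T = 2π / 3.15×10^7 s = 1.99×10^-7 s⁻¹.
Cω = 5.03×10^8 × 1.99×10^-7 = 100 W/(m²·K).
Amplitude A = F₀ / (Cω) = 69.9 / 100 = 0.697 K.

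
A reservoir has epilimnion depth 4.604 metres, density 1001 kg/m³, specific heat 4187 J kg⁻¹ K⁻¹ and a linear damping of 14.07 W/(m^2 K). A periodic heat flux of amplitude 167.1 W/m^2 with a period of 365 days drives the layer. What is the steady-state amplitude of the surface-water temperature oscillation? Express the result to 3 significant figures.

Areal heat capacity C = ρ c_p D = 1001 × 4187 × 4.604 = 1.93×10^7 J/(m²·K).
Angular frequency ω = 2π / T = 2π / 3.15×10^7 s = 1.99×10^-7 s⁻¹.
√((Cω)² + λ²) = √((3.84)² + 14.07²) = 14.6 W/(m²·K).
Amplitude A = F₀ / √((Cω)²+λ²) = 167.1 / 14.6 = 11.5 K.

11.5 K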